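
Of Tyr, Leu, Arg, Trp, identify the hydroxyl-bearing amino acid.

Serine (S), threonine (T), and tyrosine (Y) each carry a hydroxyl group on the side chain.
Of the listed options, only Tyr belongs to this group.

Tyr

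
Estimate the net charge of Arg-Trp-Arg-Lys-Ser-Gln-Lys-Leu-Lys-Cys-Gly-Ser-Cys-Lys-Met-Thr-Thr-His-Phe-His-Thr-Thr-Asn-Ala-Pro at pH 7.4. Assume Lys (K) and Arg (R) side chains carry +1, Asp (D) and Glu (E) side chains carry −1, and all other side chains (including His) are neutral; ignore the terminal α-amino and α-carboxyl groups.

Positive (K, R): Arg1, Arg3, Lys4, Lys7, Lys9, Lys14 → +6.
Negative (D, E): none → −0.
Net charge = (+6) + (−0) = +6.

+6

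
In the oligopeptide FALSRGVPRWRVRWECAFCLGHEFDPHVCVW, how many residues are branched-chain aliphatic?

V, L, and I make up the branched-chain aliphatic group.
Matching residues: L3, V7, V12, L20, V28, V30.

6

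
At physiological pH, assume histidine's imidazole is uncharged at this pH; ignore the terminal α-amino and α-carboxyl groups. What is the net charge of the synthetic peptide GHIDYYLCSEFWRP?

Near pH 7.4, K and R contribute +1 each, D and E contribute −1 each, and every other side chain (His included, as stated) is uncharged.
Positive (K, R): R13 → +1.
Negative (D, E): D4, E10 → −2.
Net charge = (+1) + (−2) = −1.

-1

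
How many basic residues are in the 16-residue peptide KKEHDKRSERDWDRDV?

K, R, and H are the three residues with basic side chains (ε-amine, guanidinium, and imidazole respectively).
Matching residues: K1, K2, H4, K6, R7, R10, R14.

7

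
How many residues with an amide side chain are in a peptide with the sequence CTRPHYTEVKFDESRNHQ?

2

Asparagine (N) and glutamine (Q) have uncharged amide side chains.
Matching residues: N16, Q18.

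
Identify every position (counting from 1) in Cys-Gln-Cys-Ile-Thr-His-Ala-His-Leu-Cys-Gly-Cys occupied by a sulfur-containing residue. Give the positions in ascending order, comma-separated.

1, 3, 10, 12

Only Cys (C) and Met (M) have a sulfur atom in the side chain.
Matching residues: Cys1, Cys3, Cys10, Cys12.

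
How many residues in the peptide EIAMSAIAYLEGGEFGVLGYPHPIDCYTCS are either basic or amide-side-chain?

1

Basic: H, K, R. Amide-side-chain: N, Q.
Basic residues here: H22 (1).
Amide-side-chain residues here: none (0).
The two groups share no amino acid, so total = 1 + 0 = 1.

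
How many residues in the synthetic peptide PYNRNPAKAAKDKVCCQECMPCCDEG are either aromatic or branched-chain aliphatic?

Aromatic: F, W, Y. Branched-chain aliphatic: I, L, V.
Aromatic residues here: Y2 (1).
Branched-chain aliphatic residues here: V14 (1).
The two groups share no amino acid, so total = 1 + 1 = 2.

2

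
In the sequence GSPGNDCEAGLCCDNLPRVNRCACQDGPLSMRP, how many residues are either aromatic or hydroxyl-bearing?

Aromatic: F, W, Y. Hydroxyl-bearing: S, T, Y.
Aromatic residues here: none (0).
Hydroxyl-bearing residues here: S2, S30 (2).
(Y belongs to both groups, but none appear in this sequence.) Total = 0 + 2 = 2.

2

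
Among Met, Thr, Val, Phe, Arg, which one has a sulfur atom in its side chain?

Met

Cysteine (C, thiol) and methionine (M, thioether) are the two sulfur-containing amino acids.
Of the listed options, only Met belongs to this group.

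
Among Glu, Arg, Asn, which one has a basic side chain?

The basic amino acids are Lys (K), Arg (R), and His (H).
Of the listed options, only Arg belongs to this group.

Arg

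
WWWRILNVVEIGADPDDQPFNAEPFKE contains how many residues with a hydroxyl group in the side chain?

The –OH-bearing residues are Ser, Thr (aliphatic alcohols), and Tyr (phenol).
None of the 27 residues belong to this group.

0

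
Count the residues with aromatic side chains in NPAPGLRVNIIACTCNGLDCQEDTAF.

The aromatic amino acids are Phe (F, benzyl), Trp (W, indole), and Tyr (Y, phenol).
Matching residues: F26.

1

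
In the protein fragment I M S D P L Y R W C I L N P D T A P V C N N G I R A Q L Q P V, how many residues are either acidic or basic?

Acidic: D, E. Basic: H, K, R.
Acidic residues here: D4, D15 (2).
Basic residues here: R8, R25 (2).
The two groups share no amino acid, so total = 2 + 2 = 4.

4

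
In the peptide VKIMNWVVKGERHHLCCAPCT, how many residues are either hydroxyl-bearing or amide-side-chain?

2

Hydroxyl-bearing: S, T, Y. Amide-side-chain: N, Q.
Hydroxyl-bearing residues here: T21 (1).
Amide-side-chain residues here: N5 (1).
The two groups share no amino acid, so total = 1 + 1 = 2.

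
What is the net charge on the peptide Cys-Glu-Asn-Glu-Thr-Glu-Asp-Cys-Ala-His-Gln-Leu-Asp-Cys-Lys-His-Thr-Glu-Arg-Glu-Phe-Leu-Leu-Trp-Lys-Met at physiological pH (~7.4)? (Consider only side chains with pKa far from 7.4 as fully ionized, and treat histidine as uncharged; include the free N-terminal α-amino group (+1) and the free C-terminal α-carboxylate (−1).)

The side chains ionized at physiological pH are Lys/Arg (+1) and Asp/Glu (−1); with His treated as neutral, nothing else contributes.
Positive (K, R): Lys15, Arg19, Lys25 → +3.
Negative (D, E): Glu2, Glu4, Glu6, Asp7, Asp13, Glu18, Glu20 → −7.
The N-terminus (+1) and C-terminus (−1) cancel.
Net charge = (+3) + (−7) = −4.

-4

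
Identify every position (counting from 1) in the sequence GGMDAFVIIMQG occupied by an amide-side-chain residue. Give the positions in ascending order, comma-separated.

Matching residues: Q11.

11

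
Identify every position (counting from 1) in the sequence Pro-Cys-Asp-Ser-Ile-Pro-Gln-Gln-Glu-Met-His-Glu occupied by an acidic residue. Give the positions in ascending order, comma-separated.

3, 9, 12

The acidic residues are Asp (D) and Glu (E), whose side chains end in a carboxylate group.
Matching residues: Asp3, Glu9, Glu12.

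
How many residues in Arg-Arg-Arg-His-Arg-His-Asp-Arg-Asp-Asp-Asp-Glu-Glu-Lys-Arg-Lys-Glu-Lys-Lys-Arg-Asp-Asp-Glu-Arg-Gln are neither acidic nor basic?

Acidic: D, E. Basic: K, R, H. All other residues are neither.
Matching residues: Gln25.

1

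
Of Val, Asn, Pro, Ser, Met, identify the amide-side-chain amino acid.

Only N (asparagine) and Q (glutamine) carry a side-chain carboxamide.
Of the listed options, only Asn belongs to this group.

Asn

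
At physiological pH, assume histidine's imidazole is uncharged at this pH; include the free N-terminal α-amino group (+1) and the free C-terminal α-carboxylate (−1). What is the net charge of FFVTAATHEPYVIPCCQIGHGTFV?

-1

Near pH 7.4, K and R contribute +1 each, D and E contribute −1 each, and every other side chain (His included, as stated) is uncharged.
Positive (K, R): none → +0.
Negative (D, E): E9 → −1.
The N-terminus (+1) and C-terminus (−1) cancel.
Net charge = (+0) + (−1) = −1.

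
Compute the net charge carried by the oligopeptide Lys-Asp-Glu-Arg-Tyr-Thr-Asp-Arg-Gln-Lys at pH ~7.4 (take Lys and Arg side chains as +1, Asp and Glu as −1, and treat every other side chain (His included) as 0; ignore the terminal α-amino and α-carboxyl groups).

+1

Positive (K, R): Lys1, Arg4, Arg8, Lys10 → +4.
Negative (D, E): Asp2, Glu3, Asp7 → −3.
Net charge = (+4) + (−3) = +1.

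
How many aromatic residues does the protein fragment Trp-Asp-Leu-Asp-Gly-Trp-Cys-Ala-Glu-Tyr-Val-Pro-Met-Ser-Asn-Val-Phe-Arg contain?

4

F, W, and Y each carry an aromatic ring on the side chain.
Matching residues: Trp1, Trp6, Tyr10, Phe17.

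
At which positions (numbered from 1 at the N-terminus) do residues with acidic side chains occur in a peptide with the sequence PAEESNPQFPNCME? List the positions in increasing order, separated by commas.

Only D (aspartate) and E (glutamate) carry a side-chain carboxylic acid.
Matching residues: E3, E4, E14.

3, 4, 14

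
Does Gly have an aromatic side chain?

No

Phenylalanine (F), tryptophan (W), and tyrosine (Y) have aromatic ring side chains.
Glycine is not in this group.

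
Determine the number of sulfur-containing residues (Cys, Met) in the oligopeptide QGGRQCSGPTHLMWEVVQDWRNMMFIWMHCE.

6

Matching residues: C6, M13, M23, M24, M28, C30.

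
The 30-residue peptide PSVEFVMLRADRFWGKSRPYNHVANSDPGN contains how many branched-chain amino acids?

Valine (V), leucine (L), and isoleucine (I) are the branched-chain amino acids.
Matching residues: V3, V6, L8, V23.

4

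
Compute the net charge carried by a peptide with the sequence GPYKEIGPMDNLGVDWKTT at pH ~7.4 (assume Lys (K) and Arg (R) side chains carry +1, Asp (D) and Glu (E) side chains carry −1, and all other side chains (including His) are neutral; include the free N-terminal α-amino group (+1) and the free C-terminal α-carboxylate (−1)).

Positive (K, R): K4, K17 → +2.
Negative (D, E): E5, D10, D15 → −3.
The N-terminus (+1) and C-terminus (−1) cancel.
Net charge = (+2) + (−3) = −1.

-1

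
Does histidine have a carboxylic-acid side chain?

Only D (aspartate) and E (glutamate) carry a side-chain carboxylic acid.
Histidine is not in this group.

No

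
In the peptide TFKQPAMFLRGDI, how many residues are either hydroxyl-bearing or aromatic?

Hydroxyl-bearing: S, T, Y. Aromatic: F, W, Y.
Hydroxyl-bearing residues here: T1 (1).
Aromatic residues here: F2, F8 (2).
(Y belongs to both groups, but none appear in this sequence.) Total = 1 + 2 = 3.

3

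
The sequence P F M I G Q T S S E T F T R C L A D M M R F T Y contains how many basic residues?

2

K, R, and H are the three residues with basic side chains (ε-amine, guanidinium, and imidazole respectively).
Matching residues: R14, R21.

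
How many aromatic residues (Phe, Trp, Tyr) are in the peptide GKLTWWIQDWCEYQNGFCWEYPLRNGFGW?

Matching residues: W5, W6, W10, Y13, F17, W19, Y21, F27, W29.

9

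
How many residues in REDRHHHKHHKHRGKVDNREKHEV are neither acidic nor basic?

4

Acidic: D, E. Basic: K, R, H. All other residues are neither.
Matching residues: G14, V16, N18, V24.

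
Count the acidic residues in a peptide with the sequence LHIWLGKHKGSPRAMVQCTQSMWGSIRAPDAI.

1

Only D (aspartate) and E (glutamate) carry a side-chain carboxylic acid.
Matching residues: D30.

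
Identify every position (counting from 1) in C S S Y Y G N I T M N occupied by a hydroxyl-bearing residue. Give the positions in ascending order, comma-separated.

S, T, and Y are the three residues with a side-chain hydroxyl.
Matching residues: S2, S3, Y4, Y5, T9.

2, 3, 4, 5, 9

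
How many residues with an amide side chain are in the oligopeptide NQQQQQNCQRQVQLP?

Asparagine (N) and glutamine (Q) have uncharged amide side chains.
Matching residues: N1, Q2, Q3, Q4, Q5, Q6, N7, Q9, Q11, Q13.

10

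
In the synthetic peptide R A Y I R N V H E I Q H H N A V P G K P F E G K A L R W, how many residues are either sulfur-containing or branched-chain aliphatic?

Sulfur-containing: C, M. Branched-chain aliphatic: I, L, V.
Sulfur-containing residues here: none (0).
Branched-chain aliphatic residues here: I4, V7, I10, V16, L26 (5).
The two groups share no amino acid, so total = 0 + 5 = 5.

5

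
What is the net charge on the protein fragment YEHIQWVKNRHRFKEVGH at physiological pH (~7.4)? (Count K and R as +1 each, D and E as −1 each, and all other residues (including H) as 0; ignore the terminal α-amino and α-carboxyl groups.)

+2

Positive (K, R): K8, R10, R12, K14 → +4.
Negative (D, E): E2, E15 → −2.
Net charge = (+4) + (−2) = +2.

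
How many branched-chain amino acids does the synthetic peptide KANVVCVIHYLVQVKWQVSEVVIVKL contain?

The BCAAs are Val, Leu, and Ile — aliphatic side chains with a branch point.
Matching residues: V4, V5, V7, I8, L11, V12, V14, V18, V21, V22, I23, V24, L26.

13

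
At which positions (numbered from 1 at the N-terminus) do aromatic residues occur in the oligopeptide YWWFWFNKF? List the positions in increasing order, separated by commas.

F, W, and Y each carry an aromatic ring on the side chain.
Matching residues: Y1, W2, W3, F4, W5, F6, F9.

1, 2, 3, 4, 5, 6, 9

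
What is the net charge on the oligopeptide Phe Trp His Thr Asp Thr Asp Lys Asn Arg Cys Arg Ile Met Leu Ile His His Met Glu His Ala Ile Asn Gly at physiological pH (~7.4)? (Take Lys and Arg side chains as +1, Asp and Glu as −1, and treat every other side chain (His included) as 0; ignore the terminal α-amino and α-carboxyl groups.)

0

Positive (K, R): Lys8, Arg10, Arg12 → +3.
Negative (D, E): Asp5, Asp7, Glu20 → −3.
Net charge = (+3) + (−3) = 0.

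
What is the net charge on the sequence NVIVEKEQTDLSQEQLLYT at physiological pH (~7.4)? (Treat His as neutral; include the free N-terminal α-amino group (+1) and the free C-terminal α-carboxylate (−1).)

-3

The side chains ionized at physiological pH are Lys/Arg (+1) and Asp/Glu (−1); with His treated as neutral, nothing else contributes.
Positive (K, R): K6 → +1.
Negative (D, E): E5, E7, D10, E14 → −4.
The N-terminus (+1) and C-terminus (−1) cancel.
Net charge = (+1) + (−4) = −3.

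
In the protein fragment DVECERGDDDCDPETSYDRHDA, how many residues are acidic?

10

The acidic residues are Asp (D) and Glu (E), whose side chains end in a carboxylate group.
Matching residues: D1, E3, E5, D8, D9, D10, D12, E14, D18, D21.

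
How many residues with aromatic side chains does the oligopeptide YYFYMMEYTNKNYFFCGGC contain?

Phenylalanine (F), tryptophan (W), and tyrosine (Y) have aromatic ring side chains.
Matching residues: Y1, Y2, F3, Y4, Y8, Y13, F14, F15.

8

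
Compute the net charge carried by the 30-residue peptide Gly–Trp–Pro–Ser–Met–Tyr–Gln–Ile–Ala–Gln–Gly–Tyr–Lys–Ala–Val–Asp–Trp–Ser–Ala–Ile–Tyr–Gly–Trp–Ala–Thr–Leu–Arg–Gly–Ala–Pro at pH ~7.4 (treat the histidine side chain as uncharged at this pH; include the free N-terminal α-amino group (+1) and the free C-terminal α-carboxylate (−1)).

+1

The side chains ionized at physiological pH are Lys/Arg (+1) and Asp/Glu (−1); with His treated as neutral, nothing else contributes.
Positive (K, R): Lys13, Arg27 → +2.
Negative (D, E): Asp16 → −1.
The N-terminus (+1) and C-terminus (−1) cancel.
Net charge = (+2) + (−1) = +1.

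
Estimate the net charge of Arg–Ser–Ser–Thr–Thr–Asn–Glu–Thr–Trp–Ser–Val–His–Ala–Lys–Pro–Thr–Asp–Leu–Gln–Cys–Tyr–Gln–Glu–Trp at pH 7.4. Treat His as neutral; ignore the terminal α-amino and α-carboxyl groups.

-1

The side chains ionized at physiological pH are Lys/Arg (+1) and Asp/Glu (−1); with His treated as neutral, nothing else contributes.
Positive (K, R): Arg1, Lys14 → +2.
Negative (D, E): Glu7, Asp17, Glu23 → −3.
Net charge = (+2) + (−3) = −1.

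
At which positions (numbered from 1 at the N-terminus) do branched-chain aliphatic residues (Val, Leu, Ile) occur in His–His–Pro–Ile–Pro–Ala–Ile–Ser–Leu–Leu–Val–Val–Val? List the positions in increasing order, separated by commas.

4, 7, 9, 10, 11, 12, 13

Matching residues: Ile4, Ile7, Leu9, Leu10, Val11, Val12, Val13.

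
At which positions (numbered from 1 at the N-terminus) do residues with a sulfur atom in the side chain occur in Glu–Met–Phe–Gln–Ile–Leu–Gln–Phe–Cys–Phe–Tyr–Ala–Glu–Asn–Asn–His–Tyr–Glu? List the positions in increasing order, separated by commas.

2, 9

Cysteine (C, thiol) and methionine (M, thioether) are the two sulfur-containing amino acids.
Matching residues: Met2, Cys9.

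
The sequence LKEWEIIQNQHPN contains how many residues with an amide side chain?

Asparagine (N) and glutamine (Q) have uncharged amide side chains.
Matching residues: Q8, N9, Q10, N13.

4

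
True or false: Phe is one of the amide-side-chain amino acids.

Asparagine (N) and glutamine (Q) have uncharged amide side chains.
Phenylalanine is not in this group.

False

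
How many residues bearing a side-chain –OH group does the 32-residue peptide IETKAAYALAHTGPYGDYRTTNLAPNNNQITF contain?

The –OH-bearing residues are Ser, Thr (aliphatic alcohols), and Tyr (phenol).
Matching residues: T3, Y7, T12, Y15, Y18, T20, T21, T31.

8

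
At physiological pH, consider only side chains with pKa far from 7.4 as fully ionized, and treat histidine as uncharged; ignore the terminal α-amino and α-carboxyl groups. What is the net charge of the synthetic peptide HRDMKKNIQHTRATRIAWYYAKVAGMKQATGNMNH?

At pH ~7.4 the Lys and Arg side chains are protonated (+1), the Asp and Glu side chains are deprotonated (−1), and with His taken as neutral all other side chains carry no charge.
Positive (K, R): R2, K5, K6, R12, R15, K22, K27 → +7.
Negative (D, E): D3 → −1.
Net charge = (+7) + (−1) = +6.

+6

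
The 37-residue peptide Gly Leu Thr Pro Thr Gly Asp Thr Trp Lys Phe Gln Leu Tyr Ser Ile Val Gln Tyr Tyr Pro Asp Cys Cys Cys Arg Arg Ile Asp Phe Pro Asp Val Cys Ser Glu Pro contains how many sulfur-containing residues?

Cysteine (C, thiol) and methionine (M, thioether) are the two sulfur-containing amino acids.
Matching residues: Cys23, Cys24, Cys25, Cys34.

4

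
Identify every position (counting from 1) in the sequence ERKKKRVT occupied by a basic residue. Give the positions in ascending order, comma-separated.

The basic amino acids are Lys (K), Arg (R), and His (H).
Matching residues: R2, K3, K4, K5, R6.

2, 3, 4, 5, 6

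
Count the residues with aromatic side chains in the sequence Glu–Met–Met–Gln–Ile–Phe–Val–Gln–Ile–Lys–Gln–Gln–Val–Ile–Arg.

1

The aromatic amino acids are Phe (F, benzyl), Trp (W, indole), and Tyr (Y, phenol).
Matching residues: Phe6.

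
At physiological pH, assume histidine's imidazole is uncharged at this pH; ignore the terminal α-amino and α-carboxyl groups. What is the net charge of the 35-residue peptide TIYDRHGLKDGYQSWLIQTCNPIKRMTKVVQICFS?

At pH ~7.4 the Lys and Arg side chains are protonated (+1), the Asp and Glu side chains are deprotonated (−1), and with His taken as neutral all other side chains carry no charge.
Positive (K, R): R5, K9, K24, R25, K28 → +5.
Negative (D, E): D4, D10 → −2.
Net charge = (+5) + (−2) = +3.

+3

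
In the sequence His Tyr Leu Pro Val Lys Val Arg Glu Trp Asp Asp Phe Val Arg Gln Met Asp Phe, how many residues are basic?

K, R, and H are the three residues with basic side chains (ε-amine, guanidinium, and imidazole respectively).
Matching residues: His1, Lys6, Arg8, Arg15.

4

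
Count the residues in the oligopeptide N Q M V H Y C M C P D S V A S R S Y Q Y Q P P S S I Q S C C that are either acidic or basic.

Acidic: D, E. Basic: H, K, R.
Acidic residues here: D11 (1).
Basic residues here: H5, R16 (2).
The two groups share no amino acid, so total = 1 + 2 = 3.

3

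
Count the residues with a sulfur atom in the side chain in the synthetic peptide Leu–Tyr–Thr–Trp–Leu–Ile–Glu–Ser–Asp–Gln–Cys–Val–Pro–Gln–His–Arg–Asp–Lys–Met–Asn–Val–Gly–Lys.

The sulfur-bearing residues are cysteine (–SH) and methionine (–S–CH₃).
Matching residues: Cys11, Met19.

2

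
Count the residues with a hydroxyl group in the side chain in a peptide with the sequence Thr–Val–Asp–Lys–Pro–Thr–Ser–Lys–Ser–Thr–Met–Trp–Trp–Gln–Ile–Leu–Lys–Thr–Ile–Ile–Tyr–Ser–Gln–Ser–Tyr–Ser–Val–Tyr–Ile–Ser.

The –OH-bearing residues are Ser, Thr (aliphatic alcohols), and Tyr (phenol).
Matching residues: Thr1, Thr6, Ser7, Ser9, Thr10, Thr18, Tyr21, Ser22, Ser24, Tyr25, Ser26, Tyr28, Ser30.

13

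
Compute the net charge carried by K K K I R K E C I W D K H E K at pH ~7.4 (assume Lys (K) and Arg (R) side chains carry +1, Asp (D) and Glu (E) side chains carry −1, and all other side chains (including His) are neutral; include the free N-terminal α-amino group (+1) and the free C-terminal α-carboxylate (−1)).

+4

Positive (K, R): K1, K2, K3, R5, K6, K12, K15 → +7.
Negative (D, E): E7, D11, E14 → −3.
The N-terminus (+1) and C-terminus (−1) cancel.
Net charge = (+7) + (−3) = +4.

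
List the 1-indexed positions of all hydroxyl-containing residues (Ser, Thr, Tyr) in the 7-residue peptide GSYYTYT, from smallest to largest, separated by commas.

Matching residues: S2, Y3, Y4, T5, Y6, T7.

2, 3, 4, 5, 6, 7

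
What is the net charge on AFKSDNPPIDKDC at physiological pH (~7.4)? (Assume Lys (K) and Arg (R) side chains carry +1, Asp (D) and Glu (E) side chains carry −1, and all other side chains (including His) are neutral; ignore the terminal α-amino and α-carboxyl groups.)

-1

Positive (K, R): K3, K11 → +2.
Negative (D, E): D5, D10, D12 → −3.
Net charge = (+2) + (−3) = −1.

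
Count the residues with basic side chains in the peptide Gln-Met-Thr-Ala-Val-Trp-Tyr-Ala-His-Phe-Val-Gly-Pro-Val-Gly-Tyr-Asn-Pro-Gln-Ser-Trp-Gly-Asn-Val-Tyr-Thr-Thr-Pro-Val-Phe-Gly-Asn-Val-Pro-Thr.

1

K, R, and H are the three residues with basic side chains (ε-amine, guanidinium, and imidazole respectively).
Matching residues: His9.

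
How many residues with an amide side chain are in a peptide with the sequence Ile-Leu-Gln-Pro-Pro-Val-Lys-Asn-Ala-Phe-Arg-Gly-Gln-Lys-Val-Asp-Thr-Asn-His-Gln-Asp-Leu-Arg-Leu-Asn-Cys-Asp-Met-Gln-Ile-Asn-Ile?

8

Asparagine (N) and glutamine (Q) have uncharged amide side chains.
Matching residues: Gln3, Asn8, Gln13, Asn18, Gln20, Asn25, Gln29, Asn31.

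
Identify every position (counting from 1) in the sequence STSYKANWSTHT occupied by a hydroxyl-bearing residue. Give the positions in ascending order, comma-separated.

1, 2, 3, 4, 9, 10, 12

Serine (S), threonine (T), and tyrosine (Y) each carry a hydroxyl group on the side chain.
Matching residues: S1, T2, S3, Y4, S9, T10, T12.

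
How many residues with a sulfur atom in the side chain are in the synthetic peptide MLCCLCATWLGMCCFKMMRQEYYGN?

9

The sulfur-bearing residues are cysteine (–SH) and methionine (–S–CH₃).
Matching residues: M1, C3, C4, C6, M12, C13, C14, M17, M18.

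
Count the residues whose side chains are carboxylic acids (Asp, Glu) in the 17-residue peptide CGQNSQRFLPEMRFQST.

1

Matching residues: E11.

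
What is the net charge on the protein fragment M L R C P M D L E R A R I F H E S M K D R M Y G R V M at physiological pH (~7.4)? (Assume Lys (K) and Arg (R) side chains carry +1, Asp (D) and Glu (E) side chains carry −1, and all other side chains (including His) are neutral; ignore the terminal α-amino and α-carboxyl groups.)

Positive (K, R): R3, R10, R12, K19, R21, R25 → +6.
Negative (D, E): D7, E9, E16, D20 → −4.
Net charge = (+6) + (−4) = +2.

+2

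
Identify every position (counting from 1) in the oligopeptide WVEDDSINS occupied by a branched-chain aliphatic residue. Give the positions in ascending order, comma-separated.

2, 7

Valine (V), leucine (L), and isoleucine (I) are the branched-chain amino acids.
Matching residues: V2, I7.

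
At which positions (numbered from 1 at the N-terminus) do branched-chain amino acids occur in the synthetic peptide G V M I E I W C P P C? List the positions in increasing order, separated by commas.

2, 4, 6

The BCAAs are Val, Leu, and Ile — aliphatic side chains with a branch point.
Matching residues: V2, I4, I6.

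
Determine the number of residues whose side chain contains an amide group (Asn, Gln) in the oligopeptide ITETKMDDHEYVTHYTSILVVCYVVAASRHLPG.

None of the 33 residues belong to this group.

0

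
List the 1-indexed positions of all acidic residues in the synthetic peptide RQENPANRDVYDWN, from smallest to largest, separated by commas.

The acidic residues are Asp (D) and Glu (E), whose side chains end in a carboxylate group.
Matching residues: E3, D9, D12.

3, 9, 12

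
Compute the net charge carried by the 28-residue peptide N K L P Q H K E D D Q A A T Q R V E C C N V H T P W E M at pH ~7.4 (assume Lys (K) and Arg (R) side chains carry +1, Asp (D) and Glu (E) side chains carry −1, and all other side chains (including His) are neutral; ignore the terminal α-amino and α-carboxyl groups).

Positive (K, R): K2, K7, R16 → +3.
Negative (D, E): E8, D9, D10, E18, E27 → −5.
Net charge = (+3) + (−5) = −2.

-2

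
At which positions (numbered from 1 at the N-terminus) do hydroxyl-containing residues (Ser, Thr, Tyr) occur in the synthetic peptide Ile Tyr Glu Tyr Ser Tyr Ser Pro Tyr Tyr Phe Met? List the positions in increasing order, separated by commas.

Matching residues: Tyr2, Tyr4, Ser5, Tyr6, Ser7, Tyr9, Tyr10.

2, 4, 5, 6, 7, 9, 10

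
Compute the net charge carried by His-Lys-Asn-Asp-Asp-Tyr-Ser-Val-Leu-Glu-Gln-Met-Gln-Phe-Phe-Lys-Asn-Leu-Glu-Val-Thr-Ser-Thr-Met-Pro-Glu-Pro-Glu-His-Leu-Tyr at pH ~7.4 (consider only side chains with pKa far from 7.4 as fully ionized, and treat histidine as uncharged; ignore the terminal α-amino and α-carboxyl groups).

-4

Near pH 7.4, K and R contribute +1 each, D and E contribute −1 each, and every other side chain (His included, as stated) is uncharged.
Positive (K, R): Lys2, Lys16 → +2.
Negative (D, E): Asp4, Asp5, Glu10, Glu19, Glu26, Glu28 → −6.
Net charge = (+2) + (−6) = −4.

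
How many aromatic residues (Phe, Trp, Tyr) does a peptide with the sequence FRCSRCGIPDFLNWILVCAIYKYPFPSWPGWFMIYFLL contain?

Matching residues: F1, F11, W14, Y21, Y23, F25, W28, W31, F32, Y35, F36.

11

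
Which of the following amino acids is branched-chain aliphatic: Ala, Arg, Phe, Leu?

The BCAAs are Val, Leu, and Ile — aliphatic side chains with a branch point.
Of the listed options, only Leu belongs to this group.

Leu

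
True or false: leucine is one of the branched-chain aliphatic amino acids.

V, L, and I make up the branched-chain aliphatic group.
Leucine is in this group.

True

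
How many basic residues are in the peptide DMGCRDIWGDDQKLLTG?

Lysine (K), arginine (R), and histidine (H) have basic, nitrogen-containing side chains.
Matching residues: R5, K13.

2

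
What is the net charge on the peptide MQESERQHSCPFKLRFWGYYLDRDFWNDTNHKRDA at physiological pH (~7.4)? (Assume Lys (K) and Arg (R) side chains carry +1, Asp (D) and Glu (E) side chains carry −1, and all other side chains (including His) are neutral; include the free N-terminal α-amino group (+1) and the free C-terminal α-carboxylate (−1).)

Positive (K, R): R6, K13, R15, R23, K32, R33 → +6.
Negative (D, E): E3, E5, D22, D24, D28, D34 → −6.
The N-terminus (+1) and C-terminus (−1) cancel.
Net charge = (+6) + (−6) = 0.

0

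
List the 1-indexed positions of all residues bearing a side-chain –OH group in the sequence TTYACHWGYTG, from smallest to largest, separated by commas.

Serine (S), threonine (T), and tyrosine (Y) each carry a hydroxyl group on the side chain.
Matching residues: T1, T2, Y3, Y9, T10.

1, 2, 3, 9, 10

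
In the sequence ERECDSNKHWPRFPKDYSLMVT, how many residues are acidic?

Only D (aspartate) and E (glutamate) carry a side-chain carboxylic acid.
Matching residues: E1, E3, D5, D16.

4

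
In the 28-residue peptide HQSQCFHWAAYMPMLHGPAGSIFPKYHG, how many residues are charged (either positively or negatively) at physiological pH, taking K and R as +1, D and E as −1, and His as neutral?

Charged side chains at pH ~7.4: K, R (positive); D, E (negative).
Matching residues: K25.

1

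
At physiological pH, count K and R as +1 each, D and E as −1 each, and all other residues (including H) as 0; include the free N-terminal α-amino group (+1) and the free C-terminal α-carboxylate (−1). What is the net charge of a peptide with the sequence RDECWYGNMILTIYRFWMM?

0

Positive (K, R): R1, R15 → +2.
Negative (D, E): D2, E3 → −2.
The N-terminus (+1) and C-terminus (−1) cancel.
Net charge = (+2) + (−2) = 0.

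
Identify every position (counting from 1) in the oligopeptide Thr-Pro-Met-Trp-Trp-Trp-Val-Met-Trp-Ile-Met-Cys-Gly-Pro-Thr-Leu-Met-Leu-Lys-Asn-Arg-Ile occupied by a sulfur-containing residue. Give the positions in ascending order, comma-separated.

Matching residues: Met3, Met8, Met11, Cys12, Met17.

3, 8, 11, 12, 17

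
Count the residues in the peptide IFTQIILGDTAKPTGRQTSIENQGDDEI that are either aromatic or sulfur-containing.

Aromatic: F, W, Y. Sulfur-containing: C, M.
Aromatic residues here: F2 (1).
Sulfur-containing residues here: none (0).
The two groups share no amino acid, so total = 1 + 0 = 1.

1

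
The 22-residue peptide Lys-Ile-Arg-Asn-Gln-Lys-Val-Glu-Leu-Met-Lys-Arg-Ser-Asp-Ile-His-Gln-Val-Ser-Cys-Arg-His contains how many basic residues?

The basic amino acids are Lys (K), Arg (R), and His (H).
Matching residues: Lys1, Arg3, Lys6, Lys11, Arg12, His16, Arg21, His22.

8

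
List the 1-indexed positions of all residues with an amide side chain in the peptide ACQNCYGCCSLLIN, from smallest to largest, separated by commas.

3, 4, 14

The amide-side-chain residues are Asn (N) and Gln (Q).
Matching residues: Q3, N4, N14.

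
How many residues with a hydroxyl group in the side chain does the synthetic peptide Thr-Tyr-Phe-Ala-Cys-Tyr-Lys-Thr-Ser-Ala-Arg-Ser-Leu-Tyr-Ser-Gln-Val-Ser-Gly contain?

9

The –OH-bearing residues are Ser, Thr (aliphatic alcohols), and Tyr (phenol).
Matching residues: Thr1, Tyr2, Tyr6, Thr8, Ser9, Ser12, Tyr14, Ser15, Ser18.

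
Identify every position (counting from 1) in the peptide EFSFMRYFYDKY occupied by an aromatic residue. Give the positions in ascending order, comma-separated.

Phenylalanine (F), tryptophan (W), and tyrosine (Y) have aromatic ring side chains.
Matching residues: F2, F4, Y7, F8, Y9, Y12.

2, 4, 7, 8, 9, 12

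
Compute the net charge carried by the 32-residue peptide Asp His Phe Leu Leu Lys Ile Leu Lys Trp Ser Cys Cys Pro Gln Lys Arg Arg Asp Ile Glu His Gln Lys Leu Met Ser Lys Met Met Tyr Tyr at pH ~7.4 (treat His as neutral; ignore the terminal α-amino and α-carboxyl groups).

The side chains ionized at physiological pH are Lys/Arg (+1) and Asp/Glu (−1); with His treated as neutral, nothing else contributes.
Positive (K, R): Lys6, Lys9, Lys16, Arg17, Arg18, Lys24, Lys28 → +7.
Negative (D, E): Asp1, Asp19, Glu21 → −3.
Net charge = (+7) + (−3) = +4.

+4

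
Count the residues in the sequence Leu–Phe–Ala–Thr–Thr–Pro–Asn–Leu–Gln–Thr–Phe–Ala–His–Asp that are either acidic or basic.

Acidic: D, E. Basic: H, K, R.
Acidic residues here: Asp14 (1).
Basic residues here: His13 (1).
The two groups share no amino acid, so total = 1 + 1 = 2.

2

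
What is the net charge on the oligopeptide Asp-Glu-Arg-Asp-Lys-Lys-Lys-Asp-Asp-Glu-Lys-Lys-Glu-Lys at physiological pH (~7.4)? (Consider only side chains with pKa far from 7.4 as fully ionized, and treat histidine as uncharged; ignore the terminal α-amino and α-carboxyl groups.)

0

At pH ~7.4 the Lys and Arg side chains are protonated (+1), the Asp and Glu side chains are deprotonated (−1), and with His taken as neutral all other side chains carry no charge.
Positive (K, R): Arg3, Lys5, Lys6, Lys7, Lys11, Lys12, Lys14 → +7.
Negative (D, E): Asp1, Glu2, Asp4, Asp8, Asp9, Glu10, Glu13 → −7.
Net charge = (+7) + (−7) = 0.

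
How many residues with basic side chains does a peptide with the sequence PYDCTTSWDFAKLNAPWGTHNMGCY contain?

2

The basic amino acids are Lys (K), Arg (R), and His (H).
Matching residues: K12, H20.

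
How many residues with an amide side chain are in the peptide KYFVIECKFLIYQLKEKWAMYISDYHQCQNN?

Asparagine (N) and glutamine (Q) have uncharged amide side chains.
Matching residues: Q13, Q27, Q29, N30, N31.

5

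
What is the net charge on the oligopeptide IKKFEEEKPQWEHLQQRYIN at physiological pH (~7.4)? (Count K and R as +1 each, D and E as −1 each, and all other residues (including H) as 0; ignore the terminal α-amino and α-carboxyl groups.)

0

Positive (K, R): K2, K3, K8, R17 → +4.
Negative (D, E): E5, E6, E7, E12 → −4.
Net charge = (+4) + (−4) = 0.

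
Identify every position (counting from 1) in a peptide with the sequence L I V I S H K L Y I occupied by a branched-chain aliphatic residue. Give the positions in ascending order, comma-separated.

The BCAAs are Val, Leu, and Ile — aliphatic side chains with a branch point.
Matching residues: L1, I2, V3, I4, L8, I10.

1, 2, 3, 4, 8, 10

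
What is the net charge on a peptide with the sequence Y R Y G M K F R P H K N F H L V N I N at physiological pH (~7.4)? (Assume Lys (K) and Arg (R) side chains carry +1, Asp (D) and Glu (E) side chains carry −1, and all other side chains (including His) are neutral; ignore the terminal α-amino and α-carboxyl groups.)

Positive (K, R): R2, K6, R8, K11 → +4.
Negative (D, E): none → −0.
Net charge = (+4) + (−0) = +4.

+4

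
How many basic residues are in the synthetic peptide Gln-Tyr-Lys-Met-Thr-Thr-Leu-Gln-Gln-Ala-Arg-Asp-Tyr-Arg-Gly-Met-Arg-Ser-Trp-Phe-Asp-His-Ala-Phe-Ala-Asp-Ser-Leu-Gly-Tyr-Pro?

K, R, and H are the three residues with basic side chains (ε-amine, guanidinium, and imidazole respectively).
Matching residues: Lys3, Arg11, Arg14, Arg17, His22.

5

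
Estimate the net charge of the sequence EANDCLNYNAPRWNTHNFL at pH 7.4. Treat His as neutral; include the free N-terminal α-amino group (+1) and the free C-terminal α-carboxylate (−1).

-1

The side chains ionized at physiological pH are Lys/Arg (+1) and Asp/Glu (−1); with His treated as neutral, nothing else contributes.
Positive (K, R): R12 → +1.
Negative (D, E): E1, D4 → −2.
The N-terminus (+1) and C-terminus (−1) cancel.
Net charge = (+1) + (−2) = −1.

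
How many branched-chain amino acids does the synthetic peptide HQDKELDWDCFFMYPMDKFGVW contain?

Valine (V), leucine (L), and isoleucine (I) are the branched-chain amino acids.
Matching residues: L6, V21.

2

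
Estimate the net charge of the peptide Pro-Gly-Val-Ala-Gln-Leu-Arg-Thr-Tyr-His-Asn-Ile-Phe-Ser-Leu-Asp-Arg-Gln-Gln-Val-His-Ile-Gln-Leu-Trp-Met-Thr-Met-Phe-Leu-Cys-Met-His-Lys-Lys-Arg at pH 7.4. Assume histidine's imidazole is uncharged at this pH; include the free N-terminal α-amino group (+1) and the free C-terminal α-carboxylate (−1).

The side chains ionized at physiological pH are Lys/Arg (+1) and Asp/Glu (−1); with His treated as neutral, nothing else contributes.
Positive (K, R): Arg7, Arg17, Lys34, Lys35, Arg36 → +5.
Negative (D, E): Asp16 → −1.
The N-terminus (+1) and C-terminus (−1) cancel.
Net charge = (+5) + (−1) = +4.

+4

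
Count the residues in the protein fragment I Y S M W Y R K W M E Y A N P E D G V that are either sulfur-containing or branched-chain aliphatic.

4

Sulfur-containing: C, M. Branched-chain aliphatic: I, L, V.
Sulfur-containing residues here: M4, M10 (2).
Branched-chain aliphatic residues here: I1, V19 (2).
The two groups share no amino acid, so total = 2 + 2 = 4.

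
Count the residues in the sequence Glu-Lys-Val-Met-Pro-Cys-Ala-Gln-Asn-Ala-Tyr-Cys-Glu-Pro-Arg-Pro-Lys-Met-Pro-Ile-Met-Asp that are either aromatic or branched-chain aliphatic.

3

Aromatic: F, W, Y. Branched-chain aliphatic: I, L, V.
Aromatic residues here: Tyr11 (1).
Branched-chain aliphatic residues here: Val3, Ile20 (2).
The two groups share no amino acid, so total = 1 + 2 = 3.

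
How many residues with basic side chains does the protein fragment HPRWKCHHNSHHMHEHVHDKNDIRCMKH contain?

14

The basic amino acids are Lys (K), Arg (R), and His (H).
Matching residues: H1, R3, K5, H7, H8, H11, H12, H14, H16, H18, K20, R24, K27, H28.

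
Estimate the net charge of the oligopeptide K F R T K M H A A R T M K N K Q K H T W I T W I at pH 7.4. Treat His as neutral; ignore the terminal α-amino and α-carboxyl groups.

+7

Near pH 7.4, K and R contribute +1 each, D and E contribute −1 each, and every other side chain (His included, as stated) is uncharged.
Positive (K, R): K1, R3, K5, R10, K13, K15, K17 → +7.
Negative (D, E): none → −0.
Net charge = (+7) + (−0) = +7.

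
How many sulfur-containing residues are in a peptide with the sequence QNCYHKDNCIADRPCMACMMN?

The sulfur-bearing residues are cysteine (–SH) and methionine (–S–CH₃).
Matching residues: C3, C9, C15, M16, C18, M19, M20.

7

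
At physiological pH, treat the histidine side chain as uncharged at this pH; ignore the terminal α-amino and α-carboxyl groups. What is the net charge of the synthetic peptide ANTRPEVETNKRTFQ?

At pH ~7.4 the Lys and Arg side chains are protonated (+1), the Asp and Glu side chains are deprotonated (−1), and with His taken as neutral all other side chains carry no charge.
Positive (K, R): R4, K11, R12 → +3.
Negative (D, E): E6, E8 → −2.
Net charge = (+3) + (−2) = +1.

+1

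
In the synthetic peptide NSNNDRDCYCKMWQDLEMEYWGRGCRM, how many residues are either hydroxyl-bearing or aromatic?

5

Hydroxyl-bearing: S, T, Y. Aromatic: F, W, Y.
Hydroxyl-bearing residues here: S2, Y9, Y20 (3).
Aromatic residues here: Y9, W13, Y20, W21 (4).
Y is in both groups, so the 2 Y residues must not be double-counted.
Total = 3 + 4 − 2 = 5.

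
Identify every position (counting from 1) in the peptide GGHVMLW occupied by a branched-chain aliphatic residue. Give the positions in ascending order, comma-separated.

4, 6

V, L, and I make up the branched-chain aliphatic group.
Matching residues: V4, L6.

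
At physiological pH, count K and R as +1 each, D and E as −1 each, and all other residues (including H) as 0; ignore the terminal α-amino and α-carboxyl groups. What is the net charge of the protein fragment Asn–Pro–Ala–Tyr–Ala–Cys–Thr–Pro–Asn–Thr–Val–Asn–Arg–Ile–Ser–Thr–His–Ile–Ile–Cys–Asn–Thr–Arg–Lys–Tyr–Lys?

+4

Positive (K, R): Arg13, Arg23, Lys24, Lys26 → +4.
Negative (D, E): none → −0.
Net charge = (+4) + (−0) = +4.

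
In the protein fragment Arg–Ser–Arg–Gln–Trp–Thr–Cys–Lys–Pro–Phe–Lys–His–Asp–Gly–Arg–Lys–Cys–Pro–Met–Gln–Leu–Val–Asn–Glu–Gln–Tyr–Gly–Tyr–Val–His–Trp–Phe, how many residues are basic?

K, R, and H are the three residues with basic side chains (ε-amine, guanidinium, and imidazole respectively).
Matching residues: Arg1, Arg3, Lys8, Lys11, His12, Arg15, Lys16, His30.

8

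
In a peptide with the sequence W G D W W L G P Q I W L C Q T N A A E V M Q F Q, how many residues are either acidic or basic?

Acidic: D, E. Basic: H, K, R.
Acidic residues here: D3, E19 (2).
Basic residues here: none (0).
The two groups share no amino acid, so total = 2 + 0 = 2.

2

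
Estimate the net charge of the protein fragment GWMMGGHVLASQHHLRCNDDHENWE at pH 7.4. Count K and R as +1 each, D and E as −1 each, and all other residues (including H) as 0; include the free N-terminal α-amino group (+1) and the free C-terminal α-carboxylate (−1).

Positive (K, R): R16 → +1.
Negative (D, E): D19, D20, E22, E25 → −4.
The N-terminus (+1) and C-terminus (−1) cancel.
Net charge = (+1) + (−4) = −3.

-3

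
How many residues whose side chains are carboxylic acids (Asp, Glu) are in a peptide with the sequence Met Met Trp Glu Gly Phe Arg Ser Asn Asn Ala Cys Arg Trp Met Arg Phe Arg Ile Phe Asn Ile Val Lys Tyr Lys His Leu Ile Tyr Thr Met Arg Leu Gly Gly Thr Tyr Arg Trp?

1

Matching residues: Glu4.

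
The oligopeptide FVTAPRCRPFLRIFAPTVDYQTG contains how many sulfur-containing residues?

Only Cys (C) and Met (M) have a sulfur atom in the side chain.
Matching residues: C7.

1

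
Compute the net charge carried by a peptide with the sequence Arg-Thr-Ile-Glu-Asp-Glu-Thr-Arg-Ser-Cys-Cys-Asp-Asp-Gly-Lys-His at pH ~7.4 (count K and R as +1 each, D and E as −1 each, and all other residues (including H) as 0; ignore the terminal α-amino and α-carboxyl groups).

-2

Positive (K, R): Arg1, Arg8, Lys15 → +3.
Negative (D, E): Glu4, Asp5, Glu6, Asp12, Asp13 → −5.
Net charge = (+3) + (−5) = −2.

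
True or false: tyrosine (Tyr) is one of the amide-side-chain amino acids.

Asparagine (N) and glutamine (Q) have uncharged amide side chains.
Tyrosine is not in this group.

False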